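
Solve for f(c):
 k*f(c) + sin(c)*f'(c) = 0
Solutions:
 f(c) = C1*exp(k*(-log(cos(c) - 1) + log(cos(c) + 1))/2)


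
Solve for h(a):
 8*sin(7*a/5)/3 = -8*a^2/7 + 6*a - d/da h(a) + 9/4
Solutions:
 h(a) = C1 - 8*a^3/21 + 3*a^2 + 9*a/4 + 40*cos(7*a/5)/21


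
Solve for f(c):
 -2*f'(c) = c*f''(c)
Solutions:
 f(c) = C1 + C2/c


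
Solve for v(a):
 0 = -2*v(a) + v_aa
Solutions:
 v(a) = C1*exp(-sqrt(2)*a) + C2*exp(sqrt(2)*a)


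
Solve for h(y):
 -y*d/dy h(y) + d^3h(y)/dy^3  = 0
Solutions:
 h(y) = C1 + Integral(C2*airyai(y) + C3*airybi(y), y)


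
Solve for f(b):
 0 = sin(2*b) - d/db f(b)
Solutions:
 f(b) = C1 - cos(2*b)/2


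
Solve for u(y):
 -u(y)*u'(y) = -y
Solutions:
 u(y) = -sqrt(C1 + y^2)
 u(y) = sqrt(C1 + y^2)


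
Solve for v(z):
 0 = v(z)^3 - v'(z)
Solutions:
 v(z) = -sqrt(2)*sqrt(-1/(C1 + z))/2
 v(z) = sqrt(2)*sqrt(-1/(C1 + z))/2


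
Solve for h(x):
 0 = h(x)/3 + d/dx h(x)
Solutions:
 h(x) = C1*exp(-x/3)


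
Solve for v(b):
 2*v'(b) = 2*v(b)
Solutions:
 v(b) = C1*exp(b)


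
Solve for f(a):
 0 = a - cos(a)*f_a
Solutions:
 f(a) = C1 + Integral(a/cos(a), a)


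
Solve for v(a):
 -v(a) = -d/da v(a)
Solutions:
 v(a) = C1*exp(a)


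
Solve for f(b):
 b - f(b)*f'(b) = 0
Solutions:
 f(b) = -sqrt(C1 + b^2)
 f(b) = sqrt(C1 + b^2)


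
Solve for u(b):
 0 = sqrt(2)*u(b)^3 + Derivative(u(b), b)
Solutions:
 u(b) = -sqrt(2)*sqrt(-1/(C1 - sqrt(2)*b))/2
 u(b) = sqrt(2)*sqrt(-1/(C1 - sqrt(2)*b))/2


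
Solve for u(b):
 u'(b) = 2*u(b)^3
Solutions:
 u(b) = -sqrt(2)*sqrt(-1/(C1 + 2*b))/2
 u(b) = sqrt(2)*sqrt(-1/(C1 + 2*b))/2


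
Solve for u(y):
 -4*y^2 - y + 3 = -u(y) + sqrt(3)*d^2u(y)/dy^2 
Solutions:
 u(y) = C1*exp(-3^(3/4)*y/3) + C2*exp(3^(3/4)*y/3) + 4*y^2 + y - 3 + 8*sqrt(3)


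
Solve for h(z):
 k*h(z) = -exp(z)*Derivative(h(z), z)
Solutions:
 h(z) = C1*exp(k*exp(-z))


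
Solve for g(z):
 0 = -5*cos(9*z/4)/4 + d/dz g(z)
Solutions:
 g(z) = C1 + 5*sin(9*z/4)/9


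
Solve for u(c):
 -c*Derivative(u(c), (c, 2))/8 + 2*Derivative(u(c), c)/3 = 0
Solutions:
 u(c) = C1 + C2*c^(19/3)


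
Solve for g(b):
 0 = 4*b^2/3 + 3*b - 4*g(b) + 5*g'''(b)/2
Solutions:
 g(b) = C3*exp(2*5^(2/3)*b/5) + b^2/3 + 3*b/4 + (C1*sin(sqrt(3)*5^(2/3)*b/5) + C2*cos(sqrt(3)*5^(2/3)*b/5))*exp(-5^(2/3)*b/5)


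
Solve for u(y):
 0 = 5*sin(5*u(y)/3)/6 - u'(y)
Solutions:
 -5*y/6 + 3*log(cos(5*u(y)/3) - 1)/10 - 3*log(cos(5*u(y)/3) + 1)/10 = C1


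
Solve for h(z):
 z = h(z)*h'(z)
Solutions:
 h(z) = -sqrt(C1 + z^2)
 h(z) = sqrt(C1 + z^2)


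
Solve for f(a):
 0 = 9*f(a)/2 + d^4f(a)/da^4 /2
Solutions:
 f(a) = (C1*sin(sqrt(6)*a/2) + C2*cos(sqrt(6)*a/2))*exp(-sqrt(6)*a/2) + (C3*sin(sqrt(6)*a/2) + C4*cos(sqrt(6)*a/2))*exp(sqrt(6)*a/2)


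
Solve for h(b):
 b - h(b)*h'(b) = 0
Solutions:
 h(b) = -sqrt(C1 + b^2)
 h(b) = sqrt(C1 + b^2)


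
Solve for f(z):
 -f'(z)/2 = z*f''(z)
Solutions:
 f(z) = C1 + C2*sqrt(z)


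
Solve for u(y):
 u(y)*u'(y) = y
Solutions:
 u(y) = -sqrt(C1 + y^2)
 u(y) = sqrt(C1 + y^2)


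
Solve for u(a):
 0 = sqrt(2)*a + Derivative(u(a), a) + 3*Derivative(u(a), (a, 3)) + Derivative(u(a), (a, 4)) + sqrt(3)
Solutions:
 u(a) = C1 + C2*exp(a*(-1 + 2^(1/3)/(2*(sqrt(5) + 3)^(1/3)) + 2^(2/3)*(sqrt(5) + 3)^(1/3)/4))*sin(2^(1/3)*sqrt(3)*a*(-2^(1/3)*(sqrt(5) + 3)^(1/3) + 2/(sqrt(5) + 3)^(1/3))/4) + C3*exp(a*(-1 + 2^(1/3)/(2*(sqrt(5) + 3)^(1/3)) + 2^(2/3)*(sqrt(5) + 3)^(1/3)/4))*cos(2^(1/3)*sqrt(3)*a*(-2^(1/3)*(sqrt(5) + 3)^(1/3) + 2/(sqrt(5) + 3)^(1/3))/4) + C4*exp(-a*(2^(1/3)/(sqrt(5) + 3)^(1/3) + 1 + 2^(2/3)*(sqrt(5) + 3)^(1/3)/2)) - sqrt(2)*a^2/2 - sqrt(3)*a


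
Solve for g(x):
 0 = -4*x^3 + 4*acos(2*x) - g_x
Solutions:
 g(x) = C1 - x^4 + 4*x*acos(2*x) - 2*sqrt(1 - 4*x^2)


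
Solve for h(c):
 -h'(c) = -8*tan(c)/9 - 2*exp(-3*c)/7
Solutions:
 h(c) = C1 + 4*log(tan(c)^2 + 1)/9 - 2*exp(-3*c)/21


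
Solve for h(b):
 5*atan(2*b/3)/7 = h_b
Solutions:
 h(b) = C1 + 5*b*atan(2*b/3)/7 - 15*log(4*b^2 + 9)/28


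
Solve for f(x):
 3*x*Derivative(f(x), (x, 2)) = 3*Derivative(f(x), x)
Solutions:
 f(x) = C1 + C2*x^2


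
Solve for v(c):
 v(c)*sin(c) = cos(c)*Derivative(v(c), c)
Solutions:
 v(c) = C1/cos(c)


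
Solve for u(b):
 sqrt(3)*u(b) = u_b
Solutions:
 u(b) = C1*exp(sqrt(3)*b)


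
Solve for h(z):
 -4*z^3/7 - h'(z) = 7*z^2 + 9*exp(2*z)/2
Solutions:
 h(z) = C1 - z^4/7 - 7*z^3/3 - 9*exp(2*z)/4


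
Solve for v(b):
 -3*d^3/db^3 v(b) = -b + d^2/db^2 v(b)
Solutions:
 v(b) = C1 + C2*b + C3*exp(-b/3) + b^3/6 - 3*b^2/2


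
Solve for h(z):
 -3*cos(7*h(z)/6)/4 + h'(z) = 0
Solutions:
 -3*z/4 - 3*log(sin(7*h(z)/6) - 1)/7 + 3*log(sin(7*h(z)/6) + 1)/7 = C1


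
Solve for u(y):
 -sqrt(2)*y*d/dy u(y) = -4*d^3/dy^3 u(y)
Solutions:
 u(y) = C1 + Integral(C2*airyai(sqrt(2)*y/2) + C3*airybi(sqrt(2)*y/2), y)


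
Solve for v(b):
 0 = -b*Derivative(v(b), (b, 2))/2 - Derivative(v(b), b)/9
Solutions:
 v(b) = C1 + C2*b^(7/9)


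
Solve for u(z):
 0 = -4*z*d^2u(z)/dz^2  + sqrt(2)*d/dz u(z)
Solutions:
 u(z) = C1 + C2*z^(sqrt(2)/4 + 1)


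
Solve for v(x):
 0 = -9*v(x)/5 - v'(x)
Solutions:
 v(x) = C1*exp(-9*x/5)


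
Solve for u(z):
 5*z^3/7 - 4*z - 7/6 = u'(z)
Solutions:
 u(z) = C1 + 5*z^4/28 - 2*z^2 - 7*z/6


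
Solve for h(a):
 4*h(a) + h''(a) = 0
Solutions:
 h(a) = C1*sin(2*a) + C2*cos(2*a)


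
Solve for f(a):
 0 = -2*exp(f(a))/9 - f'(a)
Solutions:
 f(a) = log(1/(C1 + 2*a)) + 2*log(3)


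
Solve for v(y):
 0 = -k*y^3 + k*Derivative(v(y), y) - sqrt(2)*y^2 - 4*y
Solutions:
 v(y) = C1 + y^4/4 + sqrt(2)*y^3/(3*k) + 2*y^2/k


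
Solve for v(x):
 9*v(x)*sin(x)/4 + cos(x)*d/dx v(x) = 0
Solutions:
 v(x) = C1*cos(x)^(9/4)


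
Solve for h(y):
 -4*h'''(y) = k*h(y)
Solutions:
 h(y) = C1*exp(2^(1/3)*y*(-k)^(1/3)/2) + C2*exp(2^(1/3)*y*(-k)^(1/3)*(-1 + sqrt(3)*I)/4) + C3*exp(-2^(1/3)*y*(-k)^(1/3)*(1 + sqrt(3)*I)/4)


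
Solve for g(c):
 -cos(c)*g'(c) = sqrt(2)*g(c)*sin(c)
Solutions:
 g(c) = C1*cos(c)^(sqrt(2))


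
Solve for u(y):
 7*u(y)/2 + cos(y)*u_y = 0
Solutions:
 u(y) = C1*(sin(y) - 1)^(7/4)/(sin(y) + 1)^(7/4)


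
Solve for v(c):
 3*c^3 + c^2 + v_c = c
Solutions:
 v(c) = C1 - 3*c^4/4 - c^3/3 + c^2/2


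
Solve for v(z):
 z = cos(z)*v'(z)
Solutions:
 v(z) = C1 + Integral(z/cos(z), z)


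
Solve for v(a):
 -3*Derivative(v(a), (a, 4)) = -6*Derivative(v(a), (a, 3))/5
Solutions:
 v(a) = C1 + C2*a + C3*a^2 + C4*exp(2*a/5)


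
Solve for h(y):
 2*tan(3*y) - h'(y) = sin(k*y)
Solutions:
 h(y) = C1 - Piecewise((-cos(k*y)/k, Ne(k, 0)), (0, True)) - 2*log(cos(3*y))/3


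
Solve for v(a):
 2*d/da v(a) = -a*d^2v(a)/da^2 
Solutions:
 v(a) = C1 + C2/a


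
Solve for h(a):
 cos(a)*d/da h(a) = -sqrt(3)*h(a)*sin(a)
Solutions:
 h(a) = C1*cos(a)^(sqrt(3))


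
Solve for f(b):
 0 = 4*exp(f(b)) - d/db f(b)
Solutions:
 f(b) = log(-1/(C1 + 4*b))


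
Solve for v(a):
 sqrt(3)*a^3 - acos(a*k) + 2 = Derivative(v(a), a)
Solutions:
 v(a) = C1 + sqrt(3)*a^4/4 + 2*a - Piecewise((a*acos(a*k) - sqrt(-a^2*k^2 + 1)/k, Ne(k, 0)), (pi*a/2, True))


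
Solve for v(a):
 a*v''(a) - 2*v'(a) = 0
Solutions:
 v(a) = C1 + C2*a^3


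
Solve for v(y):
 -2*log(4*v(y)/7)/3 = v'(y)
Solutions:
 -3*Integral(1/(-log(_y) - 3*log(2) + log(14)), (_y, v(y)))/2 = C1 - y


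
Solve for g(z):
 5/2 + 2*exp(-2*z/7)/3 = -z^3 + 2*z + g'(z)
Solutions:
 g(z) = C1 + z^4/4 - z^2 + 5*z/2 - 7*exp(-2*z/7)/3


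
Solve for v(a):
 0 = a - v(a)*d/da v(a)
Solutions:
 v(a) = -sqrt(C1 + a^2)
 v(a) = sqrt(C1 + a^2)


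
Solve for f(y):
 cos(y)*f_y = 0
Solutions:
 f(y) = C1


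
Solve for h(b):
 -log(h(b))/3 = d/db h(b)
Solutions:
 li(h(b)) = C1 - b/3


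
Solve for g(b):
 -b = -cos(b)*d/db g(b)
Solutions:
 g(b) = C1 + Integral(b/cos(b), b)


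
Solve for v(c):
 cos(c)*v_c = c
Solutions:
 v(c) = C1 + Integral(c/cos(c), c)


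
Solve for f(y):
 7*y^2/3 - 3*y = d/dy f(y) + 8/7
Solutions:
 f(y) = C1 + 7*y^3/9 - 3*y^2/2 - 8*y/7


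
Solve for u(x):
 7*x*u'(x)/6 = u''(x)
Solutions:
 u(x) = C1 + C2*erfi(sqrt(21)*x/6)


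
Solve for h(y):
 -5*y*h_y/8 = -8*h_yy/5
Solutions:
 h(y) = C1 + C2*erfi(5*sqrt(2)*y/16)


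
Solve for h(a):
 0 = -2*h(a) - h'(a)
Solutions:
 h(a) = C1*exp(-2*a)


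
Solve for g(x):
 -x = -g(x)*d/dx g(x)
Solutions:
 g(x) = -sqrt(C1 + x^2)
 g(x) = sqrt(C1 + x^2)


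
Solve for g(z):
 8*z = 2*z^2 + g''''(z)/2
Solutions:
 g(z) = C1 + C2*z + C3*z^2 + C4*z^3 - z^6/90 + 2*z^5/15


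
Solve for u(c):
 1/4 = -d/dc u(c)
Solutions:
 u(c) = C1 - c/4


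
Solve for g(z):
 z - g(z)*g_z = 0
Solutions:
 g(z) = -sqrt(C1 + z^2)
 g(z) = sqrt(C1 + z^2)


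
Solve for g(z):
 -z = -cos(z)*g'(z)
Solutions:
 g(z) = C1 + Integral(z/cos(z), z)


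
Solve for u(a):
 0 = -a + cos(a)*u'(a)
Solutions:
 u(a) = C1 + Integral(a/cos(a), a)


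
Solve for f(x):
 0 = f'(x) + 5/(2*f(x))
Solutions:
 f(x) = -sqrt(C1 - 5*x)
 f(x) = sqrt(C1 - 5*x)


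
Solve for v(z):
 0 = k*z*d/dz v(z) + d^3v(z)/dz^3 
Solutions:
 v(z) = C1 + Integral(C2*airyai(z*(-k)^(1/3)) + C3*airybi(z*(-k)^(1/3)), z)


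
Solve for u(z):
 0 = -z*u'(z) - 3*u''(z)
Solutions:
 u(z) = C1 + C2*erf(sqrt(6)*z/6)


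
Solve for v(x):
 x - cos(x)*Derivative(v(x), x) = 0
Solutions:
 v(x) = C1 + Integral(x/cos(x), x)


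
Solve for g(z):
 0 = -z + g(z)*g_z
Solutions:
 g(z) = -sqrt(C1 + z^2)
 g(z) = sqrt(C1 + z^2)


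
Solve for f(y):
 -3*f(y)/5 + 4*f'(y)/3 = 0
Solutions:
 f(y) = C1*exp(9*y/20)


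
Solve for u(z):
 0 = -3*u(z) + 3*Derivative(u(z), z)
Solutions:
 u(z) = C1*exp(z)


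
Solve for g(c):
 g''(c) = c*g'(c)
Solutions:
 g(c) = C1 + C2*erfi(sqrt(2)*c/2)


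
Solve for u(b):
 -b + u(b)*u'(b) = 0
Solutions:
 u(b) = -sqrt(C1 + b^2)
 u(b) = sqrt(C1 + b^2)


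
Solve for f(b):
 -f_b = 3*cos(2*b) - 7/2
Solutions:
 f(b) = C1 + 7*b/2 - 3*sin(b)*cos(b)


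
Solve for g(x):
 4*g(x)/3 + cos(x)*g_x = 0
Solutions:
 g(x) = C1*(sin(x) - 1)^(2/3)/(sin(x) + 1)^(2/3)


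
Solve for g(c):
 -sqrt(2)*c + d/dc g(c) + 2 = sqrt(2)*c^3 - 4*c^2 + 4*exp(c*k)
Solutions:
 g(c) = C1 + sqrt(2)*c^4/4 - 4*c^3/3 + sqrt(2)*c^2/2 - 2*c + 4*exp(c*k)/k


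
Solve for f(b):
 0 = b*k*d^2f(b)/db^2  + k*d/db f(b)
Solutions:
 f(b) = C1 + C2*log(b)


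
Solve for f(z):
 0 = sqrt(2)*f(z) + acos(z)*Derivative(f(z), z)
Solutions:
 f(z) = C1*exp(-sqrt(2)*Integral(1/acos(z), z))


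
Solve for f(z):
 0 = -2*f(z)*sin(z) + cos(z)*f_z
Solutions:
 f(z) = C1/cos(z)^2


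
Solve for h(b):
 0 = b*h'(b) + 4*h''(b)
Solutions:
 h(b) = C1 + C2*erf(sqrt(2)*b/4)


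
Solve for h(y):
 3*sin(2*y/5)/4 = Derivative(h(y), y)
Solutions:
 h(y) = C1 - 15*cos(2*y/5)/8


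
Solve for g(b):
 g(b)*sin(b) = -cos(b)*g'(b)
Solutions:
 g(b) = C1*cos(b)


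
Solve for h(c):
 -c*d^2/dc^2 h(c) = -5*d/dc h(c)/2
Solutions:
 h(c) = C1 + C2*c^(7/2)


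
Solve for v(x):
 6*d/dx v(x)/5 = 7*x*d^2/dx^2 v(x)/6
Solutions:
 v(x) = C1 + C2*x^(71/35)


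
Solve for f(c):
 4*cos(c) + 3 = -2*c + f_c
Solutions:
 f(c) = C1 + c^2 + 3*c + 4*sin(c)


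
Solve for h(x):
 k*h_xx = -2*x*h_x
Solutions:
 h(x) = C1 + C2*sqrt(k)*erf(x*sqrt(1/k))


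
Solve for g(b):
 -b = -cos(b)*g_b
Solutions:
 g(b) = C1 + Integral(b/cos(b), b)


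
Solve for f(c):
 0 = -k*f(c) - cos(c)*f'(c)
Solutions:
 f(c) = C1*exp(k*(log(sin(c) - 1) - log(sin(c) + 1))/2)


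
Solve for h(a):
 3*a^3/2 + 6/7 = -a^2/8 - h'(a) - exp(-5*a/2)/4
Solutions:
 h(a) = C1 - 3*a^4/8 - a^3/24 - 6*a/7 + exp(-5*a/2)/10


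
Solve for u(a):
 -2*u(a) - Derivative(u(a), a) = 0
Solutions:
 u(a) = C1*exp(-2*a)


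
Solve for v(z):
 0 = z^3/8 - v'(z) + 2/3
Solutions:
 v(z) = C1 + z^4/32 + 2*z/3


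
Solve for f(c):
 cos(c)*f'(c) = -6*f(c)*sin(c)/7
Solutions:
 f(c) = C1*cos(c)^(6/7)


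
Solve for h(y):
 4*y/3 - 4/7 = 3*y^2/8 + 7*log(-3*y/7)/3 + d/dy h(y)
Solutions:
 h(y) = C1 - y^3/8 + 2*y^2/3 - 7*y*log(-y)/3 + y*(-49*log(3) + 37 + 49*log(7))/21


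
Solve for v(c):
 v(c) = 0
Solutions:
 v(c) = 0


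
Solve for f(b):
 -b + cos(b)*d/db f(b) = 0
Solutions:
 f(b) = C1 + Integral(b/cos(b), b)


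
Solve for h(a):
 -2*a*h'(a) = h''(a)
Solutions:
 h(a) = C1 + C2*erf(a)


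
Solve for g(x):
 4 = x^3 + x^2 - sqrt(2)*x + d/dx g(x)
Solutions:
 g(x) = C1 - x^4/4 - x^3/3 + sqrt(2)*x^2/2 + 4*x


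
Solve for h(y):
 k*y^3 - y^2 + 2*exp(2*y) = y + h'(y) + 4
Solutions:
 h(y) = C1 + k*y^4/4 - y^3/3 - y^2/2 - 4*y + exp(2*y)


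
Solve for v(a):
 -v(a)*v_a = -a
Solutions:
 v(a) = -sqrt(C1 + a^2)
 v(a) = sqrt(C1 + a^2)


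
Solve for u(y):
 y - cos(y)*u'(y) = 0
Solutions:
 u(y) = C1 + Integral(y/cos(y), y)


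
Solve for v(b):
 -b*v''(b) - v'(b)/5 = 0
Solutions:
 v(b) = C1 + C2*b^(4/5)


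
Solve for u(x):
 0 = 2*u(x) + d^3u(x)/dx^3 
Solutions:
 u(x) = C3*exp(-2^(1/3)*x) + (C1*sin(2^(1/3)*sqrt(3)*x/2) + C2*cos(2^(1/3)*sqrt(3)*x/2))*exp(2^(1/3)*x/2)


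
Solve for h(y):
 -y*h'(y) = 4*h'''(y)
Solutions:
 h(y) = C1 + Integral(C2*airyai(-2^(1/3)*y/2) + C3*airybi(-2^(1/3)*y/2), y)


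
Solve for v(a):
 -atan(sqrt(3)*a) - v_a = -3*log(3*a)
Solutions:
 v(a) = C1 + 3*a*log(a) - a*atan(sqrt(3)*a) - 3*a + 3*a*log(3) + sqrt(3)*log(3*a^2 + 1)/6


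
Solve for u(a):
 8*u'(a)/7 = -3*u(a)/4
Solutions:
 u(a) = C1*exp(-21*a/32)


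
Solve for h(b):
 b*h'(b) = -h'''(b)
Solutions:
 h(b) = C1 + Integral(C2*airyai(-b) + C3*airybi(-b), b)


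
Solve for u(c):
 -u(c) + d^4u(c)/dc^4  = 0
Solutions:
 u(c) = C1*exp(-c) + C2*exp(c) + C3*sin(c) + C4*cos(c)


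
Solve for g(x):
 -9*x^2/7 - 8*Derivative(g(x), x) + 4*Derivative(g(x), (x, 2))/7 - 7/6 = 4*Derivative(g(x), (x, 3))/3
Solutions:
 g(x) = C1 - 3*x^3/56 - 9*x^2/784 - 773*x/8232 + (C2*sin(sqrt(1167)*x/14) + C3*cos(sqrt(1167)*x/14))*exp(3*x/14)


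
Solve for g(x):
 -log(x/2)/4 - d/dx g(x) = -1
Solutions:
 g(x) = C1 - x*log(x)/4 + x*log(2)/4 + 5*x/4


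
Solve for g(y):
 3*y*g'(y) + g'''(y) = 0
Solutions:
 g(y) = C1 + Integral(C2*airyai(-3^(1/3)*y) + C3*airybi(-3^(1/3)*y), y)


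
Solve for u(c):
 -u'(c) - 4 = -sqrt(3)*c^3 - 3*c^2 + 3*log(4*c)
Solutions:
 u(c) = C1 + sqrt(3)*c^4/4 + c^3 - 3*c*log(c) - c*log(64) - c


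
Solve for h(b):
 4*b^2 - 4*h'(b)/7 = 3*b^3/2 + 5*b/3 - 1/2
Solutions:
 h(b) = C1 - 21*b^4/32 + 7*b^3/3 - 35*b^2/24 + 7*b/8


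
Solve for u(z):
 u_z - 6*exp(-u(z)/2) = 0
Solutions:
 u(z) = 2*log(C1 + 3*z)


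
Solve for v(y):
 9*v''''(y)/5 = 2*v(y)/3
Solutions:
 v(y) = C1*exp(-30^(1/4)*y/3) + C2*exp(30^(1/4)*y/3) + C3*sin(30^(1/4)*y/3) + C4*cos(30^(1/4)*y/3)


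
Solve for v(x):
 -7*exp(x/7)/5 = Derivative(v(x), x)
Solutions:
 v(x) = C1 - 49*exp(x/7)/5


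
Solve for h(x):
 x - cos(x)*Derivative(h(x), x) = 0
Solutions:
 h(x) = C1 + Integral(x/cos(x), x)


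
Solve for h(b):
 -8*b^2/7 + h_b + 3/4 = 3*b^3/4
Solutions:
 h(b) = C1 + 3*b^4/16 + 8*b^3/21 - 3*b/4


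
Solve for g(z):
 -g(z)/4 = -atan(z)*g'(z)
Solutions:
 g(z) = C1*exp(Integral(1/atan(z), z)/4)


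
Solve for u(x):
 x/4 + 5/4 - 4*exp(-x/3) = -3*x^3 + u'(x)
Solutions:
 u(x) = C1 + 3*x^4/4 + x^2/8 + 5*x/4 + 12*exp(-x/3)


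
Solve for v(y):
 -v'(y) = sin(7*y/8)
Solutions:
 v(y) = C1 + 8*cos(7*y/8)/7


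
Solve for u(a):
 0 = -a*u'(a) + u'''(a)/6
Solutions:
 u(a) = C1 + Integral(C2*airyai(6^(1/3)*a) + C3*airybi(6^(1/3)*a), a)


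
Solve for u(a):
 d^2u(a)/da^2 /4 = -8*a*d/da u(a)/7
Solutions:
 u(a) = C1 + C2*erf(4*sqrt(7)*a/7)


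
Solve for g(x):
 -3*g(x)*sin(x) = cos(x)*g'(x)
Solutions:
 g(x) = C1*cos(x)^3


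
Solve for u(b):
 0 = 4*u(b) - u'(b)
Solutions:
 u(b) = C1*exp(4*b)


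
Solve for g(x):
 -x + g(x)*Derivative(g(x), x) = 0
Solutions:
 g(x) = -sqrt(C1 + x^2)
 g(x) = sqrt(C1 + x^2)


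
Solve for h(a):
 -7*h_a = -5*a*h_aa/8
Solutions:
 h(a) = C1 + C2*a^(61/5)


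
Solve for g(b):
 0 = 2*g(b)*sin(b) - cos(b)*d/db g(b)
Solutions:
 g(b) = C1/cos(b)^2


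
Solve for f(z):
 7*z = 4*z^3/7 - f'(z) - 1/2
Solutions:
 f(z) = C1 + z^4/7 - 7*z^2/2 - z/2


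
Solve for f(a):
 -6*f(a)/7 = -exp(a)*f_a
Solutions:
 f(a) = C1*exp(-6*exp(-a)/7)


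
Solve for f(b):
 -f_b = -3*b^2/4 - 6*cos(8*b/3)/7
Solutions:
 f(b) = C1 + b^3/4 + 9*sin(8*b/3)/28


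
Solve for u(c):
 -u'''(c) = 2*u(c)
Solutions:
 u(c) = C3*exp(-2^(1/3)*c) + (C1*sin(2^(1/3)*sqrt(3)*c/2) + C2*cos(2^(1/3)*sqrt(3)*c/2))*exp(2^(1/3)*c/2)


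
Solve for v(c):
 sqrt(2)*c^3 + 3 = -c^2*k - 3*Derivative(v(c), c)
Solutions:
 v(c) = C1 - sqrt(2)*c^4/12 - c^3*k/9 - c


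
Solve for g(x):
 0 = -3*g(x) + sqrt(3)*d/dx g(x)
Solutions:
 g(x) = C1*exp(sqrt(3)*x)


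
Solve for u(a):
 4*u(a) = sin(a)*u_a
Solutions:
 u(a) = C1*(cos(a)^2 - 2*cos(a) + 1)/(cos(a)^2 + 2*cos(a) + 1)


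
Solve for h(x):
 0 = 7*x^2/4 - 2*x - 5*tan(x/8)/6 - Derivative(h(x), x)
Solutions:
 h(x) = C1 + 7*x^3/12 - x^2 + 20*log(cos(x/8))/3


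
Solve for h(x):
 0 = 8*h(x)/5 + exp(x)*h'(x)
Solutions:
 h(x) = C1*exp(8*exp(-x)/5)


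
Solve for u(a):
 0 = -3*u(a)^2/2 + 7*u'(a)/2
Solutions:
 u(a) = -7/(C1 + 3*a)


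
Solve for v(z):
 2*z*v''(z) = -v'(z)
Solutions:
 v(z) = C1 + C2*sqrt(z)


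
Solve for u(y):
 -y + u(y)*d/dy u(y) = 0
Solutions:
 u(y) = -sqrt(C1 + y^2)
 u(y) = sqrt(C1 + y^2)


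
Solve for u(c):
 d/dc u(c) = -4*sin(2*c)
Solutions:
 u(c) = C1 + 2*cos(2*c)


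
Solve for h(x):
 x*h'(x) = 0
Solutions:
 h(x) = C1


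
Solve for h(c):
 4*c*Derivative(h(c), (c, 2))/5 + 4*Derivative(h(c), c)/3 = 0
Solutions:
 h(c) = C1 + C2/c^(2/3)


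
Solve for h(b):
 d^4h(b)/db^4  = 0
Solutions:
 h(b) = C1 + C2*b + C3*b^2 + C4*b^3


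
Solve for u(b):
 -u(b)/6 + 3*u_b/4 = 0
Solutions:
 u(b) = C1*exp(2*b/9)


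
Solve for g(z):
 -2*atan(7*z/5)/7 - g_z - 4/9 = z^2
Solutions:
 g(z) = C1 - z^3/3 - 2*z*atan(7*z/5)/7 - 4*z/9 + 5*log(49*z^2 + 25)/49


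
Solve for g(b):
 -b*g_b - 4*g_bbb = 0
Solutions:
 g(b) = C1 + Integral(C2*airyai(-2^(1/3)*b/2) + C3*airybi(-2^(1/3)*b/2), b)


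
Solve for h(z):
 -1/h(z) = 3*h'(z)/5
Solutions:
 h(z) = -sqrt(C1 - 30*z)/3
 h(z) = sqrt(C1 - 30*z)/3


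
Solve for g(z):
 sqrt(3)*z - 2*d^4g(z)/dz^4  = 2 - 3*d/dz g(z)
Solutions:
 g(z) = C1 + C4*exp(2^(2/3)*3^(1/3)*z/2) - sqrt(3)*z^2/6 + 2*z/3 + (C2*sin(2^(2/3)*3^(5/6)*z/4) + C3*cos(2^(2/3)*3^(5/6)*z/4))*exp(-2^(2/3)*3^(1/3)*z/4)


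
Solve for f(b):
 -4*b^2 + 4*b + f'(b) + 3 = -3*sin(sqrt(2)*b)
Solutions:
 f(b) = C1 + 4*b^3/3 - 2*b^2 - 3*b + 3*sqrt(2)*cos(sqrt(2)*b)/2


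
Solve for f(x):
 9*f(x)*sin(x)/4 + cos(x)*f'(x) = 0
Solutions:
 f(x) = C1*cos(x)^(9/4)


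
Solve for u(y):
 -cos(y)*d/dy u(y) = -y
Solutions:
 u(y) = C1 + Integral(y/cos(y), y)


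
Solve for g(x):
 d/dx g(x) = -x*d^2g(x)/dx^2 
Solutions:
 g(x) = C1 + C2*log(x)


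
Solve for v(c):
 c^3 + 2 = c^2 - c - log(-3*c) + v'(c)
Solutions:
 v(c) = C1 + c^4/4 - c^3/3 + c^2/2 + c*log(-c) + c*(1 + log(3))


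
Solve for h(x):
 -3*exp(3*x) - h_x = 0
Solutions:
 h(x) = C1 - exp(3*x)


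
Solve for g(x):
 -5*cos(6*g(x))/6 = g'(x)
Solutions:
 g(x) = -asin((C1 + exp(10*x))/(C1 - exp(10*x)))/6 + pi/6
 g(x) = asin((C1 + exp(10*x))/(C1 - exp(10*x)))/6


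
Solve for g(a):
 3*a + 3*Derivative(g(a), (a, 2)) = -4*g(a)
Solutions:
 g(a) = C1*sin(2*sqrt(3)*a/3) + C2*cos(2*sqrt(3)*a/3) - 3*a/4


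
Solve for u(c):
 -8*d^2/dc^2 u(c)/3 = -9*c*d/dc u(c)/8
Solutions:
 u(c) = C1 + C2*erfi(3*sqrt(6)*c/16)


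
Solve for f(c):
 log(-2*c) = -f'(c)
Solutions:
 f(c) = C1 - c*log(-c) + c*(1 - log(2))


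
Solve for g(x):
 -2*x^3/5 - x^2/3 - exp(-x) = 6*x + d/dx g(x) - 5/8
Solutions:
 g(x) = C1 - x^4/10 - x^3/9 - 3*x^2 + 5*x/8 + exp(-x)


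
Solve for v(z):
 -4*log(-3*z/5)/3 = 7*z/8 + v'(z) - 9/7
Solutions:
 v(z) = C1 - 7*z^2/16 - 4*z*log(-z)/3 + z*(-28*log(3) + 28*log(5) + 55)/21


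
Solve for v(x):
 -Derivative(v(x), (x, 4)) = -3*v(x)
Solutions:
 v(x) = C1*exp(-3^(1/4)*x) + C2*exp(3^(1/4)*x) + C3*sin(3^(1/4)*x) + C4*cos(3^(1/4)*x)


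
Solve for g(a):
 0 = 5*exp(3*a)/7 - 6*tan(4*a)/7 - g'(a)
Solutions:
 g(a) = C1 + 5*exp(3*a)/21 + 3*log(cos(4*a))/14


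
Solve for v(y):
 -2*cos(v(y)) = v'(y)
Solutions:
 v(y) = pi - asin((C1 + exp(4*y))/(C1 - exp(4*y)))
 v(y) = asin((C1 + exp(4*y))/(C1 - exp(4*y)))


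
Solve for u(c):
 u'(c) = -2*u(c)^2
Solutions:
 u(c) = 1/(C1 + 2*c)


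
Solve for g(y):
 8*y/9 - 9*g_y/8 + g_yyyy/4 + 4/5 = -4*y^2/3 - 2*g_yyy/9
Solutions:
 g(y) = C1 + C2*exp(-y*(128*2^(2/3)/(243*sqrt(519153) + 175099)^(1/3) + 32 + 2^(1/3)*(243*sqrt(519153) + 175099)^(1/3))/108)*sin(2^(1/3)*sqrt(3)*y*(-(243*sqrt(519153) + 175099)^(1/3) + 128*2^(1/3)/(243*sqrt(519153) + 175099)^(1/3))/108) + C3*exp(-y*(128*2^(2/3)/(243*sqrt(519153) + 175099)^(1/3) + 32 + 2^(1/3)*(243*sqrt(519153) + 175099)^(1/3))/108)*cos(2^(1/3)*sqrt(3)*y*(-(243*sqrt(519153) + 175099)^(1/3) + 128*2^(1/3)/(243*sqrt(519153) + 175099)^(1/3))/108) + C4*exp(y*(-16 + 128*2^(2/3)/(243*sqrt(519153) + 175099)^(1/3) + 2^(1/3)*(243*sqrt(519153) + 175099)^(1/3))/54) + 32*y^3/81 + 32*y^2/81 + 12896*y/10935


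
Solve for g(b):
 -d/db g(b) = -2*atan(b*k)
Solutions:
 g(b) = C1 + 2*Piecewise((b*atan(b*k) - log(b^2*k^2 + 1)/(2*k), Ne(k, 0)), (0, True))


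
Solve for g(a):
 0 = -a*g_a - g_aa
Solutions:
 g(a) = C1 + C2*erf(sqrt(2)*a/2)


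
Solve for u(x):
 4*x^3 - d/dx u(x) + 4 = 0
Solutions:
 u(x) = C1 + x^4 + 4*x


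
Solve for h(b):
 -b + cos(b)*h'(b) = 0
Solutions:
 h(b) = C1 + Integral(b/cos(b), b)


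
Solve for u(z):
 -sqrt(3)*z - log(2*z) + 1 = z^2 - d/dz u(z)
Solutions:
 u(z) = C1 + z^3/3 + sqrt(3)*z^2/2 + z*log(z) - 2*z + z*log(2)


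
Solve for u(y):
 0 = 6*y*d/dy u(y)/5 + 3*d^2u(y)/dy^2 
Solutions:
 u(y) = C1 + C2*erf(sqrt(5)*y/5)


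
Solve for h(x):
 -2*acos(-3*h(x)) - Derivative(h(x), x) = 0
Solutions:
 Integral(1/acos(-3*_y), (_y, h(x))) = C1 - 2*x


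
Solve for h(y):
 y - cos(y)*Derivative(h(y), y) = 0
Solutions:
 h(y) = C1 + Integral(y/cos(y), y)


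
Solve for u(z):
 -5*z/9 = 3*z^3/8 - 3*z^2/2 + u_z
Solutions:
 u(z) = C1 - 3*z^4/32 + z^3/2 - 5*z^2/18


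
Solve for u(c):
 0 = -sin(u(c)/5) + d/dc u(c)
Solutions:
 -c + 5*log(cos(u(c)/5) - 1)/2 - 5*log(cos(u(c)/5) + 1)/2 = C1


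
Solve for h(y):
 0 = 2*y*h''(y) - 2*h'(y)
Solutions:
 h(y) = C1 + C2*y^2


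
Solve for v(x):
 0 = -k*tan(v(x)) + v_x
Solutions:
 v(x) = pi - asin(C1*exp(k*x))
 v(x) = asin(C1*exp(k*x))


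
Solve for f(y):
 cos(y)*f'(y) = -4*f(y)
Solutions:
 f(y) = C1*(sin(y)^2 - 2*sin(y) + 1)/(sin(y)^2 + 2*sin(y) + 1)


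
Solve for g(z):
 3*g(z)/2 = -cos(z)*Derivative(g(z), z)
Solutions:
 g(z) = C1*(sin(z) - 1)^(3/4)/(sin(z) + 1)^(3/4)


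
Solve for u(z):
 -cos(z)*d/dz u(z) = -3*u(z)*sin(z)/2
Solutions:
 u(z) = C1/cos(z)^(3/2)


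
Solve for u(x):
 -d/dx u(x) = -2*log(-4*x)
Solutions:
 u(x) = C1 + 2*x*log(-x) + 2*x*(-1 + 2*log(2))


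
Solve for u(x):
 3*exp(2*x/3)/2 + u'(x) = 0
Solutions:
 u(x) = C1 - 9*exp(2*x/3)/4


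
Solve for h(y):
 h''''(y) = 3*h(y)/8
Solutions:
 h(y) = C1*exp(-6^(1/4)*y/2) + C2*exp(6^(1/4)*y/2) + C3*sin(6^(1/4)*y/2) + C4*cos(6^(1/4)*y/2)


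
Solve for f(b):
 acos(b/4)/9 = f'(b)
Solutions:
 f(b) = C1 + b*acos(b/4)/9 - sqrt(16 - b^2)/9


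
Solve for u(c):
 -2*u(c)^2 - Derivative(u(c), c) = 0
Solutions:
 u(c) = 1/(C1 + 2*c)


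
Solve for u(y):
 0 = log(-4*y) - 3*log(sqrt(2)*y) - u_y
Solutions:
 u(y) = C1 - 2*y*log(y) + y*(log(2)/2 + 2 + I*pi)


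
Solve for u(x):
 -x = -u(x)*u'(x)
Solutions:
 u(x) = -sqrt(C1 + x^2)
 u(x) = sqrt(C1 + x^2)


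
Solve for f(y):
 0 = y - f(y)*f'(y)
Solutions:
 f(y) = -sqrt(C1 + y^2)
 f(y) = sqrt(C1 + y^2)


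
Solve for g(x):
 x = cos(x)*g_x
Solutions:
 g(x) = C1 + Integral(x/cos(x), x)


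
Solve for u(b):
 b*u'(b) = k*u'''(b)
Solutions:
 u(b) = C1 + Integral(C2*airyai(b*(1/k)^(1/3)) + C3*airybi(b*(1/k)^(1/3)), b)


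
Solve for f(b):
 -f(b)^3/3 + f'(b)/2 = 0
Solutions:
 f(b) = -sqrt(6)*sqrt(-1/(C1 + 2*b))/2
 f(b) = sqrt(6)*sqrt(-1/(C1 + 2*b))/2


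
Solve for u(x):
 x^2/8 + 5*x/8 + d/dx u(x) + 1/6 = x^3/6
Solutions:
 u(x) = C1 + x^4/24 - x^3/24 - 5*x^2/16 - x/6


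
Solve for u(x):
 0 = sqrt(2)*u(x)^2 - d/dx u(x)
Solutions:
 u(x) = -1/(C1 + sqrt(2)*x)


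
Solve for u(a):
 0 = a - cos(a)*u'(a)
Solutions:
 u(a) = C1 + Integral(a/cos(a), a)


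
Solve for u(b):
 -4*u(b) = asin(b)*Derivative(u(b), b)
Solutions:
 u(b) = C1*exp(-4*Integral(1/asin(b), b))


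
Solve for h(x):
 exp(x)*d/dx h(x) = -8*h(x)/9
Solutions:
 h(x) = C1*exp(8*exp(-x)/9)


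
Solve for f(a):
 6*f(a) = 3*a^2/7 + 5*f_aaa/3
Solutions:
 f(a) = C3*exp(18^(1/3)*5^(2/3)*a/5) + a^2/14 + (C1*sin(3*2^(1/3)*3^(1/6)*5^(2/3)*a/10) + C2*cos(3*2^(1/3)*3^(1/6)*5^(2/3)*a/10))*exp(-18^(1/3)*5^(2/3)*a/10)


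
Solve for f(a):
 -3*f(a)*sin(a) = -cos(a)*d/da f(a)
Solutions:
 f(a) = C1/cos(a)^3


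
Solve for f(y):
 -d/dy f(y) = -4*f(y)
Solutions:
 f(y) = C1*exp(4*y)


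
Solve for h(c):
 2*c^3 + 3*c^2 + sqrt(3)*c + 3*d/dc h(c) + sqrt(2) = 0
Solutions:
 h(c) = C1 - c^4/6 - c^3/3 - sqrt(3)*c^2/6 - sqrt(2)*c/3


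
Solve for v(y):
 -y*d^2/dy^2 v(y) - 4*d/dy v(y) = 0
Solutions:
 v(y) = C1 + C2/y^3


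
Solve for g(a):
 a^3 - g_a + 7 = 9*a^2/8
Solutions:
 g(a) = C1 + a^4/4 - 3*a^3/8 + 7*a


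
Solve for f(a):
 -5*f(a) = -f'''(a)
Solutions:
 f(a) = C3*exp(5^(1/3)*a) + (C1*sin(sqrt(3)*5^(1/3)*a/2) + C2*cos(sqrt(3)*5^(1/3)*a/2))*exp(-5^(1/3)*a/2)


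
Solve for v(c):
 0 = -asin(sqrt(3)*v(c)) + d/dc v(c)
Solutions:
 Integral(1/asin(sqrt(3)*_y), (_y, v(c))) = C1 + c


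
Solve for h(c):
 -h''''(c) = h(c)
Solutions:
 h(c) = (C1*sin(sqrt(2)*c/2) + C2*cos(sqrt(2)*c/2))*exp(-sqrt(2)*c/2) + (C3*sin(sqrt(2)*c/2) + C4*cos(sqrt(2)*c/2))*exp(sqrt(2)*c/2)


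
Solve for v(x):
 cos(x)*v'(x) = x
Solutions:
 v(x) = C1 + Integral(x/cos(x), x)


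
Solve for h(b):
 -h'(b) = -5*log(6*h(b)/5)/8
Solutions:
 8*Integral(1/(-log(_y) - log(6) + log(5)), (_y, h(b)))/5 = C1 - b


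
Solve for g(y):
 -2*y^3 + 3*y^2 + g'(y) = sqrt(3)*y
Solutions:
 g(y) = C1 + y^4/2 - y^3 + sqrt(3)*y^2/2


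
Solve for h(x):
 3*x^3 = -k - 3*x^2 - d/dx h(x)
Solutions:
 h(x) = C1 - k*x - 3*x^4/4 - x^3


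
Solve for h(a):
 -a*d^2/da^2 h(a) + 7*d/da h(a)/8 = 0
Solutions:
 h(a) = C1 + C2*a^(15/8)


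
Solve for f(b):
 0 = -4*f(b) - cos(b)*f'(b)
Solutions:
 f(b) = C1*(sin(b)^2 - 2*sin(b) + 1)/(sin(b)^2 + 2*sin(b) + 1)


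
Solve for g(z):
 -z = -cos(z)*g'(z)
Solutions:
 g(z) = C1 + Integral(z/cos(z), z)


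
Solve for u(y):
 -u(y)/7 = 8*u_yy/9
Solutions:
 u(y) = C1*sin(3*sqrt(14)*y/28) + C2*cos(3*sqrt(14)*y/28)


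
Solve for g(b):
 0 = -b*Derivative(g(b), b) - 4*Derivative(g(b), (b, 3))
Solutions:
 g(b) = C1 + Integral(C2*airyai(-2^(1/3)*b/2) + C3*airybi(-2^(1/3)*b/2), b)


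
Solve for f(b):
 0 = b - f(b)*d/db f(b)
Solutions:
 f(b) = -sqrt(C1 + b^2)
 f(b) = sqrt(C1 + b^2)


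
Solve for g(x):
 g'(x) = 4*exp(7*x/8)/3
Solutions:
 g(x) = C1 + 32*exp(7*x/8)/21


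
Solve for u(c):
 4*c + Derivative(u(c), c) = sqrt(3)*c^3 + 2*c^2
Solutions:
 u(c) = C1 + sqrt(3)*c^4/4 + 2*c^3/3 - 2*c^2


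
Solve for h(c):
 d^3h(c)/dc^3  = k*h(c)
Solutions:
 h(c) = C1*exp(c*k^(1/3)) + C2*exp(c*k^(1/3)*(-1 + sqrt(3)*I)/2) + C3*exp(-c*k^(1/3)*(1 + sqrt(3)*I)/2)


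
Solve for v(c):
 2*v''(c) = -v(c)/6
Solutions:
 v(c) = C1*sin(sqrt(3)*c/6) + C2*cos(sqrt(3)*c/6)


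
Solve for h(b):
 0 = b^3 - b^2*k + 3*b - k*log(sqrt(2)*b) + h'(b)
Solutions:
 h(b) = C1 - b^4/4 + b^3*k/3 - 3*b^2/2 + b*k*log(b) - b*k + b*k*log(2)/2


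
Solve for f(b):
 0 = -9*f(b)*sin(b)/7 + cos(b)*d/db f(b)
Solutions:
 f(b) = C1/cos(b)^(9/7)


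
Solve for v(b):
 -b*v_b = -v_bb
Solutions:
 v(b) = C1 + C2*erfi(sqrt(2)*b/2)


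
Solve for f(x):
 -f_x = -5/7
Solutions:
 f(x) = C1 + 5*x/7


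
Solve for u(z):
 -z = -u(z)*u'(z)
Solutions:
 u(z) = -sqrt(C1 + z^2)
 u(z) = sqrt(C1 + z^2)


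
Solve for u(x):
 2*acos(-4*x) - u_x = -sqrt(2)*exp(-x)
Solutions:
 u(x) = C1 + 2*x*acos(-4*x) + sqrt(1 - 16*x^2)/2 - sqrt(2)*exp(-x)


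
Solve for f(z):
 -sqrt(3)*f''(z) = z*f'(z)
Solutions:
 f(z) = C1 + C2*erf(sqrt(2)*3^(3/4)*z/6)


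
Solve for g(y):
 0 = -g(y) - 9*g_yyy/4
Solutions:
 g(y) = C3*exp(-2^(2/3)*3^(1/3)*y/3) + (C1*sin(2^(2/3)*3^(5/6)*y/6) + C2*cos(2^(2/3)*3^(5/6)*y/6))*exp(2^(2/3)*3^(1/3)*y/6)


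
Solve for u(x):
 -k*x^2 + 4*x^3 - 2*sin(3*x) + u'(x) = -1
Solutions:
 u(x) = C1 + k*x^3/3 - x^4 - x - 2*cos(3*x)/3


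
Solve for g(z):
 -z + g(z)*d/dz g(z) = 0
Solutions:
 g(z) = -sqrt(C1 + z^2)
 g(z) = sqrt(C1 + z^2)


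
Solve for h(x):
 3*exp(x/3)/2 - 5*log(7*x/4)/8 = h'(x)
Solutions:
 h(x) = C1 - 5*x*log(x)/8 + 5*x*(-log(7) + 1 + 2*log(2))/8 + 9*exp(x/3)/2


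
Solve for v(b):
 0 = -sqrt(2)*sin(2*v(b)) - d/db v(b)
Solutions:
 v(b) = pi - acos((-C1 - exp(4*sqrt(2)*b))/(C1 - exp(4*sqrt(2)*b)))/2
 v(b) = acos((-C1 - exp(4*sqrt(2)*b))/(C1 - exp(4*sqrt(2)*b)))/2


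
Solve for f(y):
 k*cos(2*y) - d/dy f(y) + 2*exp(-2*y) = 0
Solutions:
 f(y) = C1 + k*sin(2*y)/2 - exp(-2*y)


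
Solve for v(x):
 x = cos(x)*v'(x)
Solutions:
 v(x) = C1 + Integral(x/cos(x), x)


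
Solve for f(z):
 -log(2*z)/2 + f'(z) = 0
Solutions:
 f(z) = C1 + z*log(z)/2 - z/2 + z*log(2)/2


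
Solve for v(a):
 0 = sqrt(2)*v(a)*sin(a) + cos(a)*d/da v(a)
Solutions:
 v(a) = C1*cos(a)^(sqrt(2))


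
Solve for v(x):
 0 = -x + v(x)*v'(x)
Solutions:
 v(x) = -sqrt(C1 + x^2)
 v(x) = sqrt(C1 + x^2)


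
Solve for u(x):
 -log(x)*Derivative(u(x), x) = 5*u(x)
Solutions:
 u(x) = C1*exp(-5*li(x))


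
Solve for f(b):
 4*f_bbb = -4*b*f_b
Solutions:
 f(b) = C1 + Integral(C2*airyai(-b) + C3*airybi(-b), b)


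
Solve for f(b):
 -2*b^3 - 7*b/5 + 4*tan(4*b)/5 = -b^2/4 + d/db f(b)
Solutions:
 f(b) = C1 - b^4/2 + b^3/12 - 7*b^2/10 - log(cos(4*b))/5


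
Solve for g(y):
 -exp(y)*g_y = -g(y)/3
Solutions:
 g(y) = C1*exp(-exp(-y)/3)


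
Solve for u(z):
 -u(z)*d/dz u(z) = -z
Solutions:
 u(z) = -sqrt(C1 + z^2)
 u(z) = sqrt(C1 + z^2)


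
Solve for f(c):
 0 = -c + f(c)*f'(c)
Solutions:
 f(c) = -sqrt(C1 + c^2)
 f(c) = sqrt(C1 + c^2)


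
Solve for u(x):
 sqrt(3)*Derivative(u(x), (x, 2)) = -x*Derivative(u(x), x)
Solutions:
 u(x) = C1 + C2*erf(sqrt(2)*3^(3/4)*x/6)


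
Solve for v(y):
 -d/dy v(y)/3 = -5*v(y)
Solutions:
 v(y) = C1*exp(15*y)


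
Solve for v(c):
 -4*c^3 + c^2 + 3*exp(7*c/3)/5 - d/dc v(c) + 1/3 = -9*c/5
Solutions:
 v(c) = C1 - c^4 + c^3/3 + 9*c^2/10 + c/3 + 9*exp(7*c/3)/35


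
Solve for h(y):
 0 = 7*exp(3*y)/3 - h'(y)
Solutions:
 h(y) = C1 + 7*exp(3*y)/9


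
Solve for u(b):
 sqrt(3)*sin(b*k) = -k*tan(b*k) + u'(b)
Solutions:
 u(b) = C1 + k*Piecewise((-log(cos(b*k))/k, Ne(k, 0)), (0, True)) + sqrt(3)*Piecewise((-cos(b*k)/k, Ne(k, 0)), (0, True))


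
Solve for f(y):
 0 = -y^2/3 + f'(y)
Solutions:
 f(y) = C1 + y^3/9


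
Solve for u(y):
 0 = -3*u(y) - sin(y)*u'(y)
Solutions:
 u(y) = C1*(cos(y) + 1)^(3/2)/(cos(y) - 1)^(3/2)


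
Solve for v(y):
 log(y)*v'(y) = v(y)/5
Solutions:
 v(y) = C1*exp(li(y)/5)


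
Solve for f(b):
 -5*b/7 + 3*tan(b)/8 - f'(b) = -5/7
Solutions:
 f(b) = C1 - 5*b^2/14 + 5*b/7 - 3*log(cos(b))/8


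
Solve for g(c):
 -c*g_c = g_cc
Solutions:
 g(c) = C1 + C2*erf(sqrt(2)*c/2)


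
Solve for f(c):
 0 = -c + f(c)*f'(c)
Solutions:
 f(c) = -sqrt(C1 + c^2)
 f(c) = sqrt(C1 + c^2)


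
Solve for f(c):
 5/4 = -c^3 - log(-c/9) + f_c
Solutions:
 f(c) = C1 + c^4/4 + c*log(-c) + c*(1/4 - 2*log(3))


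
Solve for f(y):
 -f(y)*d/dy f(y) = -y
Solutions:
 f(y) = -sqrt(C1 + y^2)
 f(y) = sqrt(C1 + y^2)


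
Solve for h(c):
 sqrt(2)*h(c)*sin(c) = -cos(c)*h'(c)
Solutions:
 h(c) = C1*cos(c)^(sqrt(2))


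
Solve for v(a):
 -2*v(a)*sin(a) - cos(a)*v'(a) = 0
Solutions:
 v(a) = C1*cos(a)^2


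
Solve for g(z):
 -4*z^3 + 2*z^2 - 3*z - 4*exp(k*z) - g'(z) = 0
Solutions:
 g(z) = C1 - z^4 + 2*z^3/3 - 3*z^2/2 - 4*exp(k*z)/k


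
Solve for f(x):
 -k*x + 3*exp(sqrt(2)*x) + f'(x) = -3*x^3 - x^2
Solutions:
 f(x) = C1 + k*x^2/2 - 3*x^4/4 - x^3/3 - 3*sqrt(2)*exp(sqrt(2)*x)/2


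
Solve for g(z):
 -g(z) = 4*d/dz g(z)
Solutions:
 g(z) = C1*exp(-z/4)


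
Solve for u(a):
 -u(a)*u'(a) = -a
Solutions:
 u(a) = -sqrt(C1 + a^2)
 u(a) = sqrt(C1 + a^2)


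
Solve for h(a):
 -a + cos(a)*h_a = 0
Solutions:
 h(a) = C1 + Integral(a/cos(a), a)


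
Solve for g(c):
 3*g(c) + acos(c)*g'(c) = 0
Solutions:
 g(c) = C1*exp(-3*Integral(1/acos(c), c))


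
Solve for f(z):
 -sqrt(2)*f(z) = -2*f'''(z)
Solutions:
 f(z) = C3*exp(2^(5/6)*z/2) + (C1*sin(2^(5/6)*sqrt(3)*z/4) + C2*cos(2^(5/6)*sqrt(3)*z/4))*exp(-2^(5/6)*z/4)


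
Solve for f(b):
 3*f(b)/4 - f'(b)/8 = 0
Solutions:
 f(b) = C1*exp(6*b)


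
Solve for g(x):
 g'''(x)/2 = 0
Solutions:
 g(x) = C1 + C2*x + C3*x^2


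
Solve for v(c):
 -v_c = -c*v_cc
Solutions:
 v(c) = C1 + C2*c^2


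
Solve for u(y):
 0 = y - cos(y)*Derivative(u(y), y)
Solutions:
 u(y) = C1 + Integral(y/cos(y), y)


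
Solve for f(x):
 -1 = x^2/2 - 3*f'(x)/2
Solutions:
 f(x) = C1 + x^3/9 + 2*x/3


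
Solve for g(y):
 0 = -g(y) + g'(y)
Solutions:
 g(y) = C1*exp(y)


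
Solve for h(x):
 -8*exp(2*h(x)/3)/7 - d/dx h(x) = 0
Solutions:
 h(x) = 3*log(-sqrt(-1/(C1 - 8*x))) - 3*log(2) + 3*log(42)/2
 h(x) = 3*log(-1/(C1 - 8*x))/2 - 3*log(2) + 3*log(42)/2


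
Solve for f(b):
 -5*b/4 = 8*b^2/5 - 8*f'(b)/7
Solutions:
 f(b) = C1 + 7*b^3/15 + 35*b^2/64


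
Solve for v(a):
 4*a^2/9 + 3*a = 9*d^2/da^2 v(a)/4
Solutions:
 v(a) = C1 + C2*a + 4*a^4/243 + 2*a^3/9


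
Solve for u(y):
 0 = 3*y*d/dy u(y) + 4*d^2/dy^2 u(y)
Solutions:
 u(y) = C1 + C2*erf(sqrt(6)*y/4)


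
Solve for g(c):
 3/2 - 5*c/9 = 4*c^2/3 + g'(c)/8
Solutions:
 g(c) = C1 - 32*c^3/9 - 20*c^2/9 + 12*c


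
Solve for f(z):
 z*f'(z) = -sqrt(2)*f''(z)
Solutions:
 f(z) = C1 + C2*erf(2^(1/4)*z/2)


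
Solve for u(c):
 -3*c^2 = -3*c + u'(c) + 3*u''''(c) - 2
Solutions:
 u(c) = C1 + C4*exp(-3^(2/3)*c/3) - c^3 + 3*c^2/2 + 2*c + (C2*sin(3^(1/6)*c/2) + C3*cos(3^(1/6)*c/2))*exp(3^(2/3)*c/6)


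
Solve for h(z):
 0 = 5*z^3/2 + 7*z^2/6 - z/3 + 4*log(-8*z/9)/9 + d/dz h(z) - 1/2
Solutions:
 h(z) = C1 - 5*z^4/8 - 7*z^3/18 + z^2/6 - 4*z*log(-z)/9 + z*(-24*log(2) + 17 + 16*log(3))/18


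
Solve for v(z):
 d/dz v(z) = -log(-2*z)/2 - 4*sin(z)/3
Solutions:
 v(z) = C1 - z*log(-z)/2 - z*log(2)/2 + z/2 + 4*cos(z)/3


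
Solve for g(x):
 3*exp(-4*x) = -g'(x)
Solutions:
 g(x) = C1 + 3*exp(-4*x)/4


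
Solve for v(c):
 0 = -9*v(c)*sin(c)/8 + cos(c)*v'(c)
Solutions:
 v(c) = C1/cos(c)^(9/8)


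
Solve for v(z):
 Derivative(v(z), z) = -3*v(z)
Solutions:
 v(z) = C1*exp(-3*z)


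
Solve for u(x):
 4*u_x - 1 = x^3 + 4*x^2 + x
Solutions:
 u(x) = C1 + x^4/16 + x^3/3 + x^2/8 + x/4


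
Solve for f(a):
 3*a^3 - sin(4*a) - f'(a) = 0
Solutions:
 f(a) = C1 + 3*a^4/4 + cos(4*a)/4


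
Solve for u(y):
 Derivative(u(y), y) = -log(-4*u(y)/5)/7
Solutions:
 7*Integral(1/(log(-_y) - log(5) + 2*log(2)), (_y, u(y))) = C1 - y


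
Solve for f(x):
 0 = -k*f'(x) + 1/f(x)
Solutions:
 f(x) = -sqrt(C1 + 2*x/k)
 f(x) = sqrt(C1 + 2*x/k)


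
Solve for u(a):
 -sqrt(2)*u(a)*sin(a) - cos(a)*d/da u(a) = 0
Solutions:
 u(a) = C1*cos(a)^(sqrt(2))


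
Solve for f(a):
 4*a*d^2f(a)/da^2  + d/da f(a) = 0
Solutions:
 f(a) = C1 + C2*a^(3/4)


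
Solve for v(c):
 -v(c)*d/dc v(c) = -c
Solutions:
 v(c) = -sqrt(C1 + c^2)
 v(c) = sqrt(C1 + c^2)


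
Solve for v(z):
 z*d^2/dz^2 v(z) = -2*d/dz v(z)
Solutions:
 v(z) = C1 + C2/z


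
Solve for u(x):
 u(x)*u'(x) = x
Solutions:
 u(x) = -sqrt(C1 + x^2)
 u(x) = sqrt(C1 + x^2)


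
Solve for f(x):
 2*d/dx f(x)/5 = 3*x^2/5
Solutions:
 f(x) = C1 + x^3/2


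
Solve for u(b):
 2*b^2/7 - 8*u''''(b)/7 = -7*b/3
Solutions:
 u(b) = C1 + C2*b + C3*b^2 + C4*b^3 + b^6/1440 + 49*b^5/2880


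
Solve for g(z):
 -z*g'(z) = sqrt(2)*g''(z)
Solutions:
 g(z) = C1 + C2*erf(2^(1/4)*z/2)


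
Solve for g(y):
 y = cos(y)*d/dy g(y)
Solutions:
 g(y) = C1 + Integral(y/cos(y), y)


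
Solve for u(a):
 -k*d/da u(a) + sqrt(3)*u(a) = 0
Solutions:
 u(a) = C1*exp(sqrt(3)*a/k)


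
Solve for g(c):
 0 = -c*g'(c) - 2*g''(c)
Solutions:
 g(c) = C1 + C2*erf(c/2)


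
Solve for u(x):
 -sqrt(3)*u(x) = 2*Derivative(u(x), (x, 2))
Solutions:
 u(x) = C1*sin(sqrt(2)*3^(1/4)*x/2) + C2*cos(sqrt(2)*3^(1/4)*x/2)


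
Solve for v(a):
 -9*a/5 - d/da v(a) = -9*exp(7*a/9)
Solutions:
 v(a) = C1 - 9*a^2/10 + 81*exp(7*a/9)/7


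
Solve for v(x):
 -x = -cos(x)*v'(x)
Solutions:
 v(x) = C1 + Integral(x/cos(x), x)


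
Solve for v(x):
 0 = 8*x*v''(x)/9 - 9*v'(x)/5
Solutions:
 v(x) = C1 + C2*x^(121/40)


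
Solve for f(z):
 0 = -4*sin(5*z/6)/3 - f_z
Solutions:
 f(z) = C1 + 8*cos(5*z/6)/5


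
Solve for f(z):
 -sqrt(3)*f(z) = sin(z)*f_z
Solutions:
 f(z) = C1*(cos(z) + 1)^(sqrt(3)/2)/(cos(z) - 1)^(sqrt(3)/2)


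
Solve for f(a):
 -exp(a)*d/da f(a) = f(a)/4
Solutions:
 f(a) = C1*exp(exp(-a)/4)


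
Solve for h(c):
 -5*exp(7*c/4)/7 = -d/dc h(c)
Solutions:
 h(c) = C1 + 20*exp(7*c/4)/49


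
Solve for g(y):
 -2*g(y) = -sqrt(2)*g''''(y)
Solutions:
 g(y) = C1*exp(-2^(1/8)*y) + C2*exp(2^(1/8)*y) + C3*sin(2^(1/8)*y) + C4*cos(2^(1/8)*y)


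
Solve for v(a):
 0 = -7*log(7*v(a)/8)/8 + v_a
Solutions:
 8*Integral(1/(-log(_y) - log(7) + 3*log(2)), (_y, v(a)))/7 = C1 - a


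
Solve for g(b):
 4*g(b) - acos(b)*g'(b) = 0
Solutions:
 g(b) = C1*exp(4*Integral(1/acos(b), b))


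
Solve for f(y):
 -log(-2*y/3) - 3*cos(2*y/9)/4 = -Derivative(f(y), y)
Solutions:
 f(y) = C1 + y*log(-y) - y*log(3) - y + y*log(2) + 27*sin(2*y/9)/8


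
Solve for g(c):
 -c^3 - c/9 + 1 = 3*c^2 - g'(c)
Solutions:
 g(c) = C1 + c^4/4 + c^3 + c^2/18 - c


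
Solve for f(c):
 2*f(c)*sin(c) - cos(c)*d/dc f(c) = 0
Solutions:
 f(c) = C1/cos(c)^2


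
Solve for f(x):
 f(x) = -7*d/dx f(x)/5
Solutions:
 f(x) = C1*exp(-5*x/7)


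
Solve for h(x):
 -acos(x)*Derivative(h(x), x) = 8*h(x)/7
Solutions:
 h(x) = C1*exp(-8*Integral(1/acos(x), x)/7)


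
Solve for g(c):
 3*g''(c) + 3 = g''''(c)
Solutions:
 g(c) = C1 + C2*c + C3*exp(-sqrt(3)*c) + C4*exp(sqrt(3)*c) - c^2/2


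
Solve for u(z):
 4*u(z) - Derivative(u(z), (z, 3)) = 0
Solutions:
 u(z) = C3*exp(2^(2/3)*z) + (C1*sin(2^(2/3)*sqrt(3)*z/2) + C2*cos(2^(2/3)*sqrt(3)*z/2))*exp(-2^(2/3)*z/2)


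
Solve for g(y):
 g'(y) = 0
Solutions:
 g(y) = C1


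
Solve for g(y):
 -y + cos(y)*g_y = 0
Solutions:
 g(y) = C1 + Integral(y/cos(y), y)
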